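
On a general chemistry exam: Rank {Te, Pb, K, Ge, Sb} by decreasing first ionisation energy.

K is in period 4, group 1; Ge is in period 4, group 14; Sb is in period 5, group 15; Te is in period 5, group 16; Pb is in period 6, group 14.
IE₁ increases left→right with effective nuclear charge and decreases top→bottom as the valence shell moves farther out.
Neither a single period nor a single group — weigh both effects.
Pb > K: the two effects oppose for this pair; the across-period effect wins (716 vs 419 kJ/mol).
Ge > Pb: they share group 14; the group trend gives Ge the larger value.
Sb > Ge: the two effects oppose for this pair; the across-period effect wins (831 vs 762 kJ/mol).
Te > Sb: Te lies to the right of Sb in period 5, so the across-period effect alone puts Te higher.
For reference (kJ/mol): K 419, Ge 762, Sb 831, Te 869, Pb 716.
So from highest to lowest: Te > Sb > Ge > Pb > K.

Te > Sb > Ge > Pb > K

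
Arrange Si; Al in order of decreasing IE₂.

Al > Si

The second ionization energy removes an electron from the +1 ion. For each element: Si⁺ still has 3 valence electrons; Al⁺ still has 2 valence electrons.
All are still removing valence electrons, so compare the +1 ions as you would atoms: IE_2 generally rises across a period (higher Z_eff) and falls down a group (larger shell), subject to the usual subshell exceptions.
Valence configurations: Si⁺ [Ne]3s²3p¹, Al⁺ [Ne]3s².
Si⁺ loses a lone 3p electron whereas Al⁺ must break into a filled 3s² pair, so IE_2(Al) > IE_2(Si) even though Si has the higher nuclear charge.
The numbers (kJ/mol): Si 1577, Al 1817.
Hence IE_2: Si < Al.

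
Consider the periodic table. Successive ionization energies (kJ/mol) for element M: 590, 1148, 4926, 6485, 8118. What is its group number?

Look for the largest jump between consecutive ionization energies: IE3/IE2 ≈ 4.3, far larger than any earlier ratio.
That jump marks the point where a core electron is being removed. So the atom has 2 valence electrons.
A main-group element with 2 valence electrons is in group 2.

Group 2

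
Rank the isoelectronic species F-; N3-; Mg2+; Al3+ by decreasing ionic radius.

N3-, F-, Mg2+, Al3+

All of these have 10 electrons, so size is governed by nuclear charge alone: the more protons, the stronger the pull on the same electron cloud, and the smaller the ion.
Nuclear charges: Al3+ (Z=13), Mg2+ (Z=12), F- (Z=9), N3- (Z=7).
Largest to smallest: N3- > F- > Mg2+ > Al3+.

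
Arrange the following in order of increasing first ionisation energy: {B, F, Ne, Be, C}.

Removing the outermost electron gets harder across a period and easier down a group.
All lie in period 2; the across-period trend (first ionization energy increases left to right) applies, with the exception below.
Note the exception: Be has a higher first ionization energy than B, contrary to the simple trend — removing B's lone 2p electron is easier than breaking Be's filled 2s².
For reference (kJ/mol): Be 900, B 801, C 1086, F 1681, Ne 2081.
So from lowest to highest: B < Be < C < F < Ne.

B < Be < C < F < Ne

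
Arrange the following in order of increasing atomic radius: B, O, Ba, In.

Across a period the added protons contract the valence shell; down a group each new principal shell makes the atom larger.
Here both period and group differ, so the two effects have to be weighed against each other.
B > O: both are in period 2; the period trend gives B the larger value.
In > B: In sits below B in group 13, so the down-group effect alone puts In larger.
Ba > In: relative to In, both the across-period and down-group shifts push Ba's atomic radius up.
Approximate values (pm): B 85, O 63, In 142, Ba 196.
So from smallest to largest: O < B < In < Ba.

O < B < In < Ba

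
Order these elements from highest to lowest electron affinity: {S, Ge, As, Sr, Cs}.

EA tends to increase across a period and decrease down a group, though the pattern is less regular than for IE or radius.
Here both period and group differ, so the two effects have to be weighed against each other.
Cs > Sr: this pair runs against the simple trend — see the exception note.
As > Cs: relative to Cs, both the across-period and down-group shifts push As's electron affinity up.
Ge > As: this pair runs against the simple trend — see the exception note.
S > Ge: both effects reinforce here, so S is clearly the higher of the two.
Note the exception: Cs has a higher electron affinity than Sr, contrary to the simple trend — adding an electron to Sr (ns²) has to open a new, higher-energy np subshell, which is unfavourable.
Note the exception: Ge has a higher electron affinity than As, contrary to the simple trend — adding an electron to As's half-filled 4p³ is unfavourable, so Ge (4p²) has the more exothermic EA.
Approximate values (kJ/mol): S 200, Ge 119, As 78, Sr 5, Cs 46.
So from highest to lowest: S > Ge > As > Cs > Sr.

S > Ge > As > Cs > Sr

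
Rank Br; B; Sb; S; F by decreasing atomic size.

Sb > Br > S > B > F

Across a period the added protons contract the valence shell; down a group each new principal shell makes the atom larger.
Neither a single period nor a single group — weigh both effects.
B > F: both are in period 2; the period trend gives B the larger value.
S > B: the two effects oppose for this pair; the down-group effect wins (103 vs 85 pm).
Br > S: period and group pull opposite ways; the down-group shift dominates (114 vs 103 pm).
Sb > Br: both effects reinforce here, so Sb is clearly the larger of the two.
For reference (pm): B 85, F 64, S 103, Br 114, Sb 140.
So from largest to smallest: Sb > Br > S > B > F.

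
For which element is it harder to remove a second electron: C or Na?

Na

Consider each +1 ion: C⁺ still has 3 valence electrons; Na⁺ is the bare [Ne] core.
Core electrons are held far more tightly than valence electrons, so Na tops the IE_2 order.
Tabulated IE_2 (kJ/mol): C 2353, Na 4562.
Putting it together, IE_2: C < Na.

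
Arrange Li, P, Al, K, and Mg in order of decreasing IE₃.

Li > Mg > K > P > Al

Consider each +2 ion: Li²⁺ is already 1 electron into the core; P²⁺ still has 3 valence electrons; Al²⁺ still has 1 valence electron; K²⁺ is already 1 electron into the core; Mg²⁺ is the bare [Ne] core.
Pulling an electron out of a noble-gas core costs far more than removing a remaining valence electron, so K, Mg and Li sit at the high end of IE_3.
Valence configurations: P²⁺ [Ne]3s²3p¹, Al²⁺ [Ne]3s¹.
Approximate IE_3 values (kJ/mol): Li 11815, P 2914, Al 2745, K 4420, Mg 7733.
Hence IE_3: Al < P < K < Mg < Li.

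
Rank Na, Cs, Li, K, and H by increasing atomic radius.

H is in period 1, group 1; Li is in period 2, group 1; Na is in period 3, group 1; K is in period 4, group 1; Cs is in period 6, group 1.
Radius decreases left→right (rising Z_eff, same n) and increases top→bottom (higher n).
All are in group 1, so atomic radius increases down the group.
So from smallest to largest: H < Li < Na < K < Cs.

H < Li < Na < K < Cs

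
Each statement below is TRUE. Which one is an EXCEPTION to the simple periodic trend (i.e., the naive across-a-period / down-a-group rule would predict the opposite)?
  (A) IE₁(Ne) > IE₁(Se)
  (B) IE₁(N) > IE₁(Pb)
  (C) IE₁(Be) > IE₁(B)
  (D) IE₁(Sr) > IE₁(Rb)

(C)

The general trend: IE₁ increases across a period and decreases down a group.
(A) Ne (period 2, group 18) vs Se (period 4, group 16): the stated order agrees with the simple trend.
(B) N (period 2, group 15) vs Pb (period 6, group 14): the stated order agrees with the simple trend.
(C) Be (period 2, group 2) vs B (period 2, group 13): the stated order contradicts the simple trend.
(D) Sr (period 5, group 2) vs Rb (period 5, group 1): the stated order agrees with the simple trend.
The exception is (C): removing B's lone 2p electron is easier than breaking Be's filled 2s².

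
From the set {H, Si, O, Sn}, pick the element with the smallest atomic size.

H

H is in period 1, group 1; O is in period 2, group 16; Si is in period 3, group 14; Sn is in period 5, group 14.
Radius decreases left→right (rising Z_eff, same n) and increases top→bottom (higher n).
Here both period and group differ, so the two effects have to be weighed against each other.
O > H: the two effects oppose for this pair; the down-group effect wins (63 vs 32 pm).
Si > O: relative to O, both the across-period and down-group shifts push Si's atomic radius up.
Sn > Si: Sn sits below Si in group 14, so the down-group effect alone puts Sn larger.
Approximate values (pm): H 32, O 63, Si 116, Sn 140.
The smallest atomic size among these belongs to H.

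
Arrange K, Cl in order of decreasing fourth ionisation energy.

IE_4 is the cost of taking one more electron from the +3 cation: K³⁺ is already 2 electrons into the core; Cl³⁺ still has 4 valence electrons.
Pulling an electron out of a noble-gas core costs far more than removing a remaining valence electron, so K sits at the high end of IE_4.
Approximate IE_4 values (kJ/mol): K 5877, Cl 5159.
Overall IE_4 order: Cl < K.

K, Cl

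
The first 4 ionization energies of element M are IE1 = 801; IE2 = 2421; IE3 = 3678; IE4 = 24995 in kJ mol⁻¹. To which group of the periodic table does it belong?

Group 13

Look for the largest jump between consecutive ionization energies: IE4/IE3 ≈ 6.8, far larger than any earlier ratio.
That jump marks the point where a core electron is being removed. So the atom has 3 valence electrons.
A main-group element with 3 valence electrons is in group 13.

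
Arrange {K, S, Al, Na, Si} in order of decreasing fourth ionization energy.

Al > Na > K > S > Si

Consider each +3 ion: K³⁺ is already 2 electrons into the core; S³⁺ still has 3 valence electrons; Al³⁺ is the bare [Ne] core; Na³⁺ is already 2 electrons into the core; Si³⁺ still has 1 valence electron.
Pulling an electron out of a noble-gas core costs far more than removing a remaining valence electron, so K, Na and Al sit at the high end of IE_4.
Valence configurations: S³⁺ [Ne]3s²3p¹, Si³⁺ [Ne]3s¹.
The numbers (kJ/mol): K 5877, S 4556, Al 11577, Na 9543, Si 4356.
Hence IE_4: Si < S < K < Na < Al.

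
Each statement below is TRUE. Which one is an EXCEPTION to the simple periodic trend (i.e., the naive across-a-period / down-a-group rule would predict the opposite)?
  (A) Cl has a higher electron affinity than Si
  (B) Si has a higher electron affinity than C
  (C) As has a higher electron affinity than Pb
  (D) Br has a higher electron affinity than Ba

(B)

The general trend: electron affinity increases across a period and decreases down a group.
(A) Cl (period 3, group 17) vs Si (period 3, group 14): the stated order agrees with the simple trend.
(B) Si (period 3, group 14) vs C (period 2, group 14): the stated order contradicts the simple trend.
(C) As (period 4, group 15) vs Pb (period 6, group 14): the stated order agrees with the simple trend.
(D) Br (period 4, group 17) vs Ba (period 6, group 2): the stated order agrees with the simple trend.
The exception is (B): Si's larger, more diffuse 3p orbitals accept an added electron slightly more readily than C's compact 2p.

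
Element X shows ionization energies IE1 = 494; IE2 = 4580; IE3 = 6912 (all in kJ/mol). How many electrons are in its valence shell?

1

Look for the largest jump between consecutive ionization energies: IE2/IE1 ≈ 9.3, far larger than any earlier ratio.
That jump marks the point where a core electron is being removed. So the atom has 1 valence electron.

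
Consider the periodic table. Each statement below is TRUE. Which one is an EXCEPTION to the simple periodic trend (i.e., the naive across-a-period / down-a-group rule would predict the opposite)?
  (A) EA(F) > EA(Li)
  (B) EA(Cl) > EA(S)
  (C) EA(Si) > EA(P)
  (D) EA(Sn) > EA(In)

(C)

The general trend: electron affinity increases across a period and decreases down a group.
(A) F (period 2, group 17) vs Li (period 2, group 1): the stated order agrees with the simple trend.
(B) Cl (period 3, group 17) vs S (period 3, group 16): the stated order agrees with the simple trend.
(C) Si (period 3, group 14) vs P (period 3, group 15): the stated order contradicts the simple trend.
(D) Sn (period 5, group 14) vs In (period 5, group 13): the stated order agrees with the simple trend.
The exception is (C): adding an electron to P's half-filled 3p³ is unfavourable, so Si (3p²) has the more exothermic EA.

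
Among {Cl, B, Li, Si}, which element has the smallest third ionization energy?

The third ionization energy removes an electron from the +2 ion. For each element: Cl²⁺ still has 5 valence electrons; B²⁺ still has 1 valence electron; Li²⁺ is already 1 electron into the core; Si²⁺ still has 2 valence electrons.
Core electrons are held far more tightly than valence electrons, so Li tops the IE_3 order.
Valence configurations: Cl²⁺ [Ne]3s²3p³, B²⁺ [He]2s¹, Si²⁺ [Ne]3s².
Tabulated IE_3 (kJ/mol): Cl 3822, B 3660, Li 11815, Si 3232.
Hence IE_3: Si < B < Cl < Li.

Si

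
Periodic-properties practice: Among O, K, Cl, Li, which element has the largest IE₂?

IE_2 is the cost of taking one more electron from the +1 cation: O⁺ still has 5 valence electrons; K⁺ is the bare [Ar] core; Cl⁺ still has 6 valence electrons; Li⁺ is the bare [He] core.
Usually core removal costs more than valence removal, but here the competition is close: a tightly held n=2 valence electron can cost more to remove than an n=3 core electron, so the actual values have to decide it.
Valence configurations: O⁺ [He]2s²2p³, Cl⁺ [Ne]3s²3p⁴.
Tabulated IE_2 (kJ/mol): O 3388, K 3052, Cl 2298, Li 7298.
So the second ionization energies run Cl < K < O < Li.

Li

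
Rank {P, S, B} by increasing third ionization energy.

P < S < B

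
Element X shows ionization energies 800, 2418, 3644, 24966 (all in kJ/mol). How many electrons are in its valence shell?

Look for the largest jump between consecutive ionization energies: IE4/IE3 ≈ 6.9, far larger than any earlier ratio.
That jump marks the point where a core electron is being removed. So the atom has 3 valence electrons.

3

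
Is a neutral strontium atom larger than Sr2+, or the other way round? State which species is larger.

Sr

Forming Sr2+ removes 2 electrons from Sr. Fewer electrons for the same nuclear charge means less shielding and a higher Z_eff on the remaining electrons, and for main-group metals the entire outer shell is lost.
A cation is smaller than its parent atom: Sr2+ < Sr.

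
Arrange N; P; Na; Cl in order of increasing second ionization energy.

After 1 electron has been removed, what remains? N⁺ still has 4 valence electrons; P⁺ still has 4 valence electrons; Na⁺ is the bare [Ne] core; Cl⁺ still has 6 valence electrons.
Core electrons are held far more tightly than valence electrons, so Na tops the IE_2 order.
Valence configurations: N⁺ [He]2s²2p², P⁺ [Ne]3s²3p², Cl⁺ [Ne]3s²3p⁴.
Approximate IE_2 values (kJ/mol): N 2856, P 1907, Na 4562, Cl 2298.
Hence IE_2: P < Cl < N < Na.

P < Cl < N < Na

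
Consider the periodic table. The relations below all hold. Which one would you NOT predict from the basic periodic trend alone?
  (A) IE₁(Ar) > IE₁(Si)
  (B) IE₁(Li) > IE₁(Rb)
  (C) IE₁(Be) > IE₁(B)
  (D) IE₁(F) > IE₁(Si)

The general trend: IE₁ increases across a period and decreases down a group.
(A) Ar (period 3, group 18) vs Si (period 3, group 14): the stated order agrees with the simple trend.
(B) Li (period 2, group 1) vs Rb (period 5, group 1): the stated order agrees with the simple trend.
(C) Be (period 2, group 2) vs B (period 2, group 13): the stated order contradicts the simple trend.
(D) F (period 2, group 17) vs Si (period 3, group 14): the stated order agrees with the simple trend.
The exception is (C): removing B's lone 2p electron is easier than breaking Be's filled 2s².

(C)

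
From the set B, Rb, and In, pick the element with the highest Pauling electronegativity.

B is in period 2, group 13; Rb is in period 5, group 1; In is in period 5, group 13.
EN rises left→right (higher Z_eff, smaller atoms) and falls top→bottom (larger, more shielded atoms).
Here both period and group differ, so the two effects have to be weighed against each other.
In > Rb: In lies to the right of Rb in period 5, so the across-period effect alone puts In higher.
B > In: B sits above In in group 13, so the down-group effect alone puts B higher.
For reference (Pauling): B 2.04, Rb 0.82, In 1.78.
The highest Pauling electronegativity among these belongs to B.

B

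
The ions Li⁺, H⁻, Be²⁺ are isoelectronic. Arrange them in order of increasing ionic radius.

Be²⁺ < Li⁺ < H⁻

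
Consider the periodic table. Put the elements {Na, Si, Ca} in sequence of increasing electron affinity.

Na is in period 3, group 1; Si is in period 3, group 14; Ca is in period 4, group 2.
Adding an electron releases more energy for atoms nearer the top right (short of the noble gases).
These span different periods and groups, so the two trends combine.
Na > Ca: period and group pull opposite ways; the down-group shift dominates (53 vs 2 kJ/mol).
Si > Na: Si lies to the right of Na in period 3, so the across-period effect alone puts Si higher.
Tabulated electron affinity (kJ/mol): Na 53, Si 134, Ca 2.
So from lowest to highest: Ca < Na < Si.

Ca, Na, Si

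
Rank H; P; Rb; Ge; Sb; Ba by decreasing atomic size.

Rb, Ba, Sb, Ge, P, H

H is in period 1, group 1; P is in period 3, group 15; Ge is in period 4, group 14; Rb is in period 5, group 1; Sb is in period 5, group 15; Ba is in period 6, group 2.
Radius decreases left→right (rising Z_eff, same n) and increases top→bottom (higher n).
These span different periods and groups, so the two trends combine.
P > H: the two effects oppose for this pair; the down-group effect wins (111 vs 32 pm).
Ge > P: relative to P, both the across-period and down-group shifts push Ge's atomic radius up.
Sb > Ge: period and group pull opposite ways; the down-group shift dominates (140 vs 121 pm).
Ba > Sb: both effects reinforce here, so Ba is clearly the larger of the two.
Rb > Ba: the two effects oppose for this pair; the across-period effect wins (210 vs 196 pm).
Approximate values (pm): H 32, P 111, Ge 121, Rb 210, Sb 140, Ba 196.
So from largest to smallest: Rb > Ba > Sb > Ge > P > H.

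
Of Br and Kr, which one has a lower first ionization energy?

Across a period the outer electron is held more tightly (higher IE₁); down a group it sits in a higher shell, more shielded, and comes off more easily.
All lie in period 4, so first ionization energy increases left to right.
So Br has the lower first ionization energy (Br < Kr).

Br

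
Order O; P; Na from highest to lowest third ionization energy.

IE_3 is the cost of taking one more electron from the +2 cation: O²⁺ still has 4 valence electrons; P²⁺ still has 3 valence electrons; Na²⁺ is already 1 electron into the core.
Pulling an electron out of a noble-gas core costs far more than removing a remaining valence electron, so Na sits at the high end of IE_3.
Valence configurations: O²⁺ [He]2s²2p², P²⁺ [Ne]3s²3p¹.
The numbers (kJ/mol): O 5300, P 2914, Na 6910.
Hence IE_3: P < O < Na.

Na > O > P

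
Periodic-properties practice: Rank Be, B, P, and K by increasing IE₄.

P < K < Be < B

The fourth ionization energy removes an electron from the +3 ion. For each element: Be³⁺ is already 1 electron into the core; B³⁺ is the bare [He] core; P³⁺ still has 2 valence electrons; K³⁺ is already 2 electrons into the core.
Pulling an electron out of a noble-gas core costs far more than removing a remaining valence electron, so K, Be and B sit at the high end of IE_4.
Approximate IE_4 values (kJ/mol): Be 21007, B 25026, P 4964, K 5877.
Overall IE_4 order: P < K < Be < B.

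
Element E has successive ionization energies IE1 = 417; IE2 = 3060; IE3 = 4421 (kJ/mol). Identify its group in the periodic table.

Group 1

Look for the largest jump between consecutive ionization energies: IE2/IE1 ≈ 7.3, far larger than any earlier ratio.
That jump marks the point where a core electron is being removed. So the atom has 1 valence electron.
A main-group element with 1 valence electron is in group 1.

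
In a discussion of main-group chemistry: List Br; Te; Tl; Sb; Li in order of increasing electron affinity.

Electron affinity generally becomes more exothermic across a period toward the halogens and less exothermic down a group.
Neither a single period nor a single group — weigh both effects.
Li > Tl: the two effects oppose for this pair; the down-group effect wins (60 vs 19 kJ/mol).
Sb > Li: the two effects oppose for this pair; the across-period effect wins (103 vs 60 kJ/mol).
Te > Sb: both are in period 5; the period trend gives Te the larger value.
Br > Te: relative to Te, both the across-period and down-group shifts push Br's electron affinity up.
For reference (kJ/mol): Li 60, Br 325, Sb 103, Te 190, Tl 19.
So from lowest to highest: Tl < Li < Sb < Te < Br.

Tl < Li < Sb < Te < Br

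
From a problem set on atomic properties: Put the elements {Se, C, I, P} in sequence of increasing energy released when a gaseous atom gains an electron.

P, C, Se, I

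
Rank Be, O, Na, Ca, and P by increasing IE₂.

Ca, Be, P, O, Na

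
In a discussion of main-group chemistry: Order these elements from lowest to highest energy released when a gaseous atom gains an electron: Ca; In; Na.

Ca, In, Na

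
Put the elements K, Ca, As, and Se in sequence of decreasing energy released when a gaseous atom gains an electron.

Se > As > K > Ca

Adding an electron releases more energy for atoms nearer the top right (short of the noble gases).
All lie in period 4; the across-period trend (electron affinity increases left to right) applies, with the exception below.
Note the exception: K has a higher electron affinity than Ca, contrary to the simple trend — adding an electron to Ca (ns²) has to open a new, higher-energy np subshell, which is unfavourable.
For reference (kJ/mol): K 48, Ca 2, As 78, Se 195.
So from highest to lowest: Se > As > K > Ca.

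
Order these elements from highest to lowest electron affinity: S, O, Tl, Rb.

S > O > Rb > Tl

O is in period 2, group 16; S is in period 3, group 16; Rb is in period 5, group 1; Tl is in period 6, group 13.
EA tends to increase across a period and decrease down a group, though the pattern is less regular than for IE or radius.
Here both period and group differ, so the two effects have to be weighed against each other.
Rb > Tl: the two effects oppose for this pair; the down-group effect wins (47 vs 19 kJ/mol).
O > Rb: relative to Rb, both the across-period and down-group shifts push O's electron affinity up.
S > O: this pair runs against the simple trend — see the exception note.
Note the exception: S has a higher electron affinity than O, contrary to the simple trend — the compact 2p subshell of O repels the added electron more than S's larger 3p does.
Tabulated electron affinity (kJ/mol): O 141, S 200, Rb 47, Tl 19.
So from highest to lowest: S > O > Rb > Tl.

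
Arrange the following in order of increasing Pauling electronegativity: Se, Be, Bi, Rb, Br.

Rb < Be < Bi < Se < Br

Be is in period 2, group 2; Se is in period 4, group 16; Br is in period 4, group 17; Rb is in period 5, group 1; Bi is in period 6, group 15.
Electronegativity increases across a period and decreases down a group, tracking effective nuclear charge and atomic size.
Here both period and group differ, so the two effects have to be weighed against each other.
Be > Rb: relative to Rb, both the across-period and down-group shifts push Be's electronegativity up.
Bi > Be: period and group pull opposite ways; the across-period shift dominates (2.02 vs 1.57).
Se > Bi: both effects reinforce here, so Se is clearly the higher of the two.
Br > Se: both are in period 4; the period trend gives Br the larger value.
For reference (Pauling): Be 1.57, Se 2.55, Br 2.96, Rb 0.82, Bi 2.02.
So from lowest to highest: Rb < Be < Bi < Se < Br.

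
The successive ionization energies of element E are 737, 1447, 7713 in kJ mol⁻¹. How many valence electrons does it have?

2

Look for the largest jump between consecutive ionization energies: IE3/IE2 ≈ 5.3, far larger than any earlier ratio.
That jump marks the point where a core electron is being removed. So the atom has 2 valence electrons.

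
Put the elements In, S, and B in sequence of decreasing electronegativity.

S > B > In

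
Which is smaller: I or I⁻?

I

Forming I⁻ adds 1 electron to I. More electron–electron repulsion in the same shell, with unchanged nuclear charge, lets the cloud expand.
An anion is larger than its parent atom: I⁻ > I.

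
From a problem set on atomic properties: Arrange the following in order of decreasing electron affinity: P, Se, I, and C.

C is in period 2, group 14; P is in period 3, group 15; Se is in period 4, group 16; I is in period 5, group 17.
Atoms with high Z_eff and room in the valence shell (especially the halogens) have the most exothermic electron affinities.
These sit on a diagonal, where the across-period and down-group effects partly cancel.
C > P: the two effects oppose for this pair; the down-group effect wins (122 vs 72 kJ/mol).
Se > C: period and group pull opposite ways; the across-period shift dominates (195 vs 122 kJ/mol).
I > Se: period and group pull opposite ways; the across-period shift dominates (295 vs 195 kJ/mol).
Approximate values (kJ/mol): C 122, P 72, Se 195, I 295.
So from highest to lowest: I > Se > C > P.

I > Se > C > P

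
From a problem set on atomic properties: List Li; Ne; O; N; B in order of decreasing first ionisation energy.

Ne > N > O > B > Li

IE₁ increases left→right with effective nuclear charge and decreases top→bottom as the valence shell moves farther out.
All lie in period 2; the across-period trend (first ionization energy increases left to right) applies, with the exception below.
Note the exception: N has a higher first ionization energy than O, contrary to the simple trend — pairing an electron in O's 2p⁴ costs repulsion energy, so O ionizes more easily than half-filled N (2p³).
For reference (kJ/mol): Li 520, B 801, N 1402, O 1314, Ne 2081.
So from highest to lowest: Ne > N > O > B > Li.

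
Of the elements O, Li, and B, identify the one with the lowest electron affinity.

B

Atoms with high Z_eff and room in the valence shell (especially the halogens) have the most exothermic electron affinities.
All lie in period 2; the across-period trend (electron affinity increases left to right) applies, with the exception below.
Note the exception: Li has a higher electron affinity than B, contrary to the simple trend — B's ns²np¹ configuration gives only a small electron affinity — the sparsely filled np subshell binds an added electron weakly.
Tabulated electron affinity (kJ/mol): Li 60, B 27, O 141.
The lowest electron affinity among these belongs to B.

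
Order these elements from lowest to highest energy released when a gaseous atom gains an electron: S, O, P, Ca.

O is in period 2, group 16; P is in period 3, group 15; S is in period 3, group 16; Ca is in period 4, group 2.
EA tends to increase across a period and decrease down a group, though the pattern is less regular than for IE or radius.
These span different periods and groups, so the two trends combine.
P > Ca: relative to Ca, both the across-period and down-group shifts push P's electron affinity up.
O > P: relative to P, both the across-period and down-group shifts push O's electron affinity up.
S > O: this pair runs against the simple trend — see the exception note.
Note the exception: S has a higher electron affinity than O, contrary to the simple trend — the compact 2p subshell of O repels the added electron more than S's larger 3p does.
For reference (kJ/mol): O 141, P 72, S 200, Ca 2.
So from lowest to highest: Ca < P < O < S.

Ca < P < O < S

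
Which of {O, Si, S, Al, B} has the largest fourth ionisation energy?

B

After 3 electrons have been removed, what remains? O³⁺ still has 3 valence electrons; Si³⁺ still has 1 valence electron; S³⁺ still has 3 valence electrons; Al³⁺ is the bare [Ne] core; B³⁺ is the bare [He] core.
Pulling an electron out of a noble-gas core costs far more than removing a remaining valence electron, so Al and B sit at the high end of IE_4.
Valence configurations: O³⁺ [He]2s²2p¹, Si³⁺ [Ne]3s¹, S³⁺ [Ne]3s²3p¹.
Approximate IE_4 values (kJ/mol): O 7469, Si 4356, S 4556, Al 11577, B 25026.
Overall IE_4 order: Si < S < O < Al < B.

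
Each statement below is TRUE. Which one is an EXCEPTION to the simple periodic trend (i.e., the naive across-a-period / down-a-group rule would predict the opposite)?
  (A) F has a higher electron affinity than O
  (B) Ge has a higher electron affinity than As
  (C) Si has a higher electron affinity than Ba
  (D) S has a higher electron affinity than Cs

(B)

The general trend: electron affinity increases across a period and decreases down a group.
(A) F (period 2, group 17) vs O (period 2, group 16): the stated order agrees with the simple trend.
(B) Ge (period 4, group 14) vs As (period 4, group 15): the stated order contradicts the simple trend.
(C) Si (period 3, group 14) vs Ba (period 6, group 2): the stated order agrees with the simple trend.
(D) S (period 3, group 16) vs Cs (period 6, group 1): the stated order agrees with the simple trend.
The exception is (B): adding an electron to As's half-filled 4p³ is unfavourable, so Ge (4p²) has the more exothermic EA.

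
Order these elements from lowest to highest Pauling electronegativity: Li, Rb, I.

Rb, Li, I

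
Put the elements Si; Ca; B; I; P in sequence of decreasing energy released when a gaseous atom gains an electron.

B is in period 2, group 13; Si is in period 3, group 14; P is in period 3, group 15; Ca is in period 4, group 2; I is in period 5, group 17.
Adding an electron releases more energy for atoms nearer the top right (short of the noble gases).
Here both period and group differ, so the two effects have to be weighed against each other.
B > Ca: both effects reinforce here, so B is clearly the higher of the two.
P > B: the two effects oppose for this pair; the across-period effect wins (72 vs 27 kJ/mol).
Si > P: this pair runs against the simple trend — see the exception note.
I > Si: the two effects oppose for this pair; the across-period effect wins (295 vs 134 kJ/mol).
Note the exception: Si has a higher electron affinity than P, contrary to the simple trend — adding an electron to P's half-filled 3p³ is unfavourable, so Si (3p²) has the more exothermic EA.
Approximate values (kJ/mol): B 27, Si 134, P 72, Ca 2, I 295.
So from highest to lowest: I > Si > P > B > Ca.

I, Si, P, B, Ca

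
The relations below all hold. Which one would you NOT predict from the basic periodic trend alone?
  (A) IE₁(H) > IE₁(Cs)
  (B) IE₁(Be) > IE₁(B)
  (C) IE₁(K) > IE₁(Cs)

(B)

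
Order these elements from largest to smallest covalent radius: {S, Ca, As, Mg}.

Ca > Mg > As > S

Mg is in period 3, group 2; S is in period 3, group 16; Ca is in period 4, group 2; As is in period 4, group 15.
Radius decreases left→right (rising Z_eff, same n) and increases top→bottom (higher n).
Neither a single period nor a single group — weigh both effects.
As > S: both effects reinforce here, so As is clearly the larger of the two.
Mg > As: period and group pull opposite ways; the across-period shift dominates (139 vs 121 pm).
Ca > Mg: Ca sits below Mg in group 2, so the down-group effect alone puts Ca larger.
Approximate values (pm): Mg 139, S 103, Ca 171, As 121.
So from largest to smallest: Ca > Mg > As > S.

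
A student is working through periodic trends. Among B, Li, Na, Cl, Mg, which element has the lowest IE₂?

The second ionization energy removes an electron from the +1 ion. For each element: B⁺ still has 2 valence electrons; Li⁺ is the bare [He] core; Na⁺ is the bare [Ne] core; Cl⁺ still has 6 valence electrons; Mg⁺ still has 1 valence electron.
Core electrons are held far more tightly than valence electrons, so Na and Li top the IE_2 order.
Valence configurations: B⁺ [He]2s², Cl⁺ [Ne]3s²3p⁴, Mg⁺ [Ne]3s¹.
The numbers (kJ/mol): B 2427, Li 7298, Na 4562, Cl 2298, Mg 1451.
Overall IE_2 order: Mg < Cl < B < Na < Li.

Mg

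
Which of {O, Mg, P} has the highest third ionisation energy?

IE_3 is the cost of taking one more electron from the +2 cation: O²⁺ still has 4 valence electrons; Mg²⁺ is the bare [Ne] core; P²⁺ still has 3 valence electrons.
Pulling an electron out of a noble-gas core costs far more than removing a remaining valence electron, so Mg sits at the high end of IE_3.
Valence configurations: O²⁺ [He]2s²2p², P²⁺ [Ne]3s²3p¹.
The numbers (kJ/mol): O 5300, Mg 7733, P 2914.
Hence IE_3: P < O < Mg.

Mg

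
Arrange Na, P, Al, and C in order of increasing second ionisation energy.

IE_2 is the cost of taking one more electron from the +1 cation: Na⁺ is the bare [Ne] core; P⁺ still has 4 valence electrons; Al⁺ still has 2 valence electrons; C⁺ still has 3 valence electrons.
Core electrons are held far more tightly than valence electrons, so Na tops the IE_2 order.
Valence configurations: P⁺ [Ne]3s²3p², Al⁺ [Ne]3s², C⁺ [He]2s²2p¹.
Approximate IE_2 values (kJ/mol): Na 4562, P 1907, Al 1817, C 2353.
So the second ionization energies run Al < P < C < Na.

Al < P < C < Na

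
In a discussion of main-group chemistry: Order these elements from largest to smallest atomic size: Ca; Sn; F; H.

Ca, Sn, F, H

H is in period 1, group 1; F is in period 2, group 17; Ca is in period 4, group 2; Sn is in period 5, group 14.
Atomic radius shrinks across a period as nuclear charge pulls the same shell inward, and grows down a group as new shells are added.
Here both period and group differ, so the two effects have to be weighed against each other.
F > H: period and group pull opposite ways; the down-group shift dominates (64 vs 32 pm).
Sn > F: relative to F, both the across-period and down-group shifts push Sn's atomic radius up.
Ca > Sn: the two effects oppose for this pair; the across-period effect wins (171 vs 140 pm).
Tabulated atomic radius (pm): H 32, F 64, Ca 171, Sn 140.
So from largest to smallest: Ca > Sn > F > H.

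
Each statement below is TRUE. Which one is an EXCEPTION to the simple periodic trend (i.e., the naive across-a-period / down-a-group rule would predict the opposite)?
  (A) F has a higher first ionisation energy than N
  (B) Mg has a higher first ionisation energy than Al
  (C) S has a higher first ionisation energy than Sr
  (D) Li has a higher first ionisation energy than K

The general trend: first ionisation energy increases across a period and decreases down a group.
(A) F (period 2, group 17) vs N (period 2, group 15): the stated order agrees with the simple trend.
(B) Mg (period 3, group 2) vs Al (period 3, group 13): the stated order contradicts the simple trend.
(C) S (period 3, group 16) vs Sr (period 5, group 2): the stated order agrees with the simple trend.
(D) Li (period 2, group 1) vs K (period 4, group 1): the stated order agrees with the simple trend.
The exception is (B): Al's single 3p electron is easier to remove than one from Mg's filled 3s².

(B)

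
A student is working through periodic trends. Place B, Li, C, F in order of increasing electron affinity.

B, Li, C, F

Li is in period 2, group 1; B is in period 2, group 13; C is in period 2, group 14; F is in period 2, group 17.
EA tends to increase across a period and decrease down a group, though the pattern is less regular than for IE or radius.
All lie in period 2; the across-period trend (electron affinity increases left to right) applies, with the exception below.
Note the exception: Li has a higher electron affinity than B, contrary to the simple trend — B's ns²np¹ configuration gives only a small electron affinity — the sparsely filled np subshell binds an added electron weakly.
For reference (kJ/mol): Li 60, B 27, C 122, F 328.
So from lowest to highest: B < Li < C < F.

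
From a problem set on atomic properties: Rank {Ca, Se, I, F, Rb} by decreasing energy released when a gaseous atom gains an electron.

F, I, Se, Rb, Ca

F is in period 2, group 17; Ca is in period 4, group 2; Se is in period 4, group 16; Rb is in period 5, group 1; I is in period 5, group 17.
Atoms with high Z_eff and room in the valence shell (especially the halogens) have the most exothermic electron affinities.
Neither a single period nor a single group — weigh both effects.
Rb > Ca: this pair runs against the simple trend — see the exception note.
Se > Rb: both effects reinforce here, so Se is clearly the higher of the two.
I > Se: period and group pull opposite ways; the across-period shift dominates (295 vs 195 kJ/mol).
F > I: they share group 17; the group trend gives F the larger value.
Note the exception: Rb has a higher electron affinity than Ca, contrary to the simple trend — adding an electron to Ca (ns²) has to open a new, higher-energy np subshell, which is unfavourable.
For reference (kJ/mol): F 328, Ca 2, Se 195, Rb 47, I 295.
So from highest to lowest: F > I > Se > Rb > Ca.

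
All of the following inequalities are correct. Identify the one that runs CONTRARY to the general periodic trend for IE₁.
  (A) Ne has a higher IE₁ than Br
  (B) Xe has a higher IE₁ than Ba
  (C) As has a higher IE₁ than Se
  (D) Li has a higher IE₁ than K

(C)

The general trend: IE₁ increases across a period and decreases down a group.
(A) Ne (period 2, group 18) vs Br (period 4, group 17): the stated order agrees with the simple trend.
(B) Xe (period 5, group 18) vs Ba (period 6, group 2): the stated order agrees with the simple trend.
(C) As (period 4, group 15) vs Se (period 4, group 16): the stated order contradicts the simple trend.
(D) Li (period 2, group 1) vs K (period 4, group 1): the stated order agrees with the simple trend.
The exception is (C): Se (4p⁴) ionizes more easily than half-filled As (4p³).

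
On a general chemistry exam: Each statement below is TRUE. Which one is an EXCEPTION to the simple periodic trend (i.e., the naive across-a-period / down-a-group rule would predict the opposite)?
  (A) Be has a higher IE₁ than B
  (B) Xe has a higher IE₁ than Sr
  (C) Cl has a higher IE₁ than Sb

The general trend: IE₁ increases across a period and decreases down a group.
(A) Be (period 2, group 2) vs B (period 2, group 13): the stated order contradicts the simple trend.
(B) Xe (period 5, group 18) vs Sr (period 5, group 2): the stated order agrees with the simple trend.
(C) Cl (period 3, group 17) vs Sb (period 5, group 15): the stated order agrees with the simple trend.
The exception is (A): removing B's lone 2p electron is easier than breaking Be's filled 2s².

(A)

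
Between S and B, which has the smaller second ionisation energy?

S

Consider each +1 ion: S⁺ still has 5 valence electrons; B⁺ still has 2 valence electrons.
All are still removing valence electrons, so compare the +1 ions as you would atoms: IE_2 generally rises across a period (higher Z_eff) and falls down a group (larger shell), subject to the usual subshell exceptions.
Valence configurations: S⁺ [Ne]3s²3p³, B⁺ [He]2s².
The numbers (kJ/mol): S 2252, B 2427.
Overall IE_2 order: S < B.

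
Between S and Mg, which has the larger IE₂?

After 1 electron has been removed, what remains? S⁺ still has 5 valence electrons; Mg⁺ still has 1 valence electron.
All are still removing valence electrons, so compare the +1 ions as you would atoms: IE_2 generally rises across a period (higher Z_eff) and falls down a group (larger shell), subject to the usual subshell exceptions.
Valence configurations: S⁺ [Ne]3s²3p³, Mg⁺ [Ne]3s¹.
Approximate IE_2 values (kJ/mol): S 2252, Mg 1451.
So the second ionization energies run Mg < S.

S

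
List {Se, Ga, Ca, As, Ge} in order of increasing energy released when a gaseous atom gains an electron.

Ca < Ga < As < Ge < Se

Ca is in period 4, group 2; Ga is in period 4, group 13; Ge is in period 4, group 14; As is in period 4, group 15; Se is in period 4, group 16.
EA tends to increase across a period and decrease down a group, though the pattern is less regular than for IE or radius.
All lie in period 4; the across-period trend (electron affinity increases left to right) applies, with the exception below.
Note the exception: Ge has a higher electron affinity than As, contrary to the simple trend — adding an electron to As's half-filled 4p³ is unfavourable, so Ge (4p²) has the more exothermic EA.
For reference (kJ/mol): Ca 2, Ga 29, Ge 119, As 78, Se 195.
So from lowest to highest: Ca < Ga < As < Ge < Se.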